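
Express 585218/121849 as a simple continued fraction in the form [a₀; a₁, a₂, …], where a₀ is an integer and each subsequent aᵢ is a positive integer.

[4; 1, 4, 14, 55, 3, 2, 4]

Apply division with remainder until the remainder is 0:
585218 = 4·121849 + 97822, so a_0 = 4
121849 = 1·97822 + 24027, so a_1 = 1
97822 = 4·24027 + 1714, so a_2 = 4
24027 = 14·1714 + 31, so a_3 = 14
1714 = 55·31 + 9, so a_4 = 55
31 = 3·9 + 4, so a_5 = 3
9 = 2·4 + 1, so a_6 = 2
4 = 4·1 + 0, so a_7 = 4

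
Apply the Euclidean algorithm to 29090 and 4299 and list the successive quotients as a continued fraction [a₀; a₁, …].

29090 = 6·4299 + 3296, so a_0 = 6
4299 = 1·3296 + 1003, so a_1 = 1
3296 = 3·1003 + 287, so a_2 = 3
1003 = 3·287 + 142, so a_3 = 3
287 = 2·142 + 3, so a_4 = 2
142 = 47·3 + 1, so a_5 = 47
3 = 3·1 + 0, so a_6 = 3

[6; 1, 3, 3, 2, 47, 3]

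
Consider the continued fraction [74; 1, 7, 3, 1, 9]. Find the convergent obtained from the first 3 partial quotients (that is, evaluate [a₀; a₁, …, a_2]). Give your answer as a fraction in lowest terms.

599/8

Start with 7.
1 + 1/(7/1) = 1 + 1/7 = 8/7
74 + 1/(8/7) = 74 + 7/8 = 599/8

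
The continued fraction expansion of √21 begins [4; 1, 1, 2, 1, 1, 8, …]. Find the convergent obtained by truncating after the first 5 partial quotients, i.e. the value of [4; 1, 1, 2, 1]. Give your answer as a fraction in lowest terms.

Start with 1.
2 + 1/(1/1) = 2 + 1/1 = 3/1
1 + 1/(3/1) = 1 + 1/3 = 4/3
1 + 1/(4/3) = 1 + 3/4 = 7/4
4 + 1/(7/4) = 4 + 4/7 = 32/7

32/7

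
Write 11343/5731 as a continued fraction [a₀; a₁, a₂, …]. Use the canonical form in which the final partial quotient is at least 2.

11343 ÷ 5731 → quotient 1, remainder 5612
5731 ÷ 5612 → quotient 1, remainder 119
5612 ÷ 119 → quotient 47, remainder 19
119 ÷ 19 → quotient 6, remainder 5
19 ÷ 5 → quotient 3, remainder 4
5 ÷ 4 → quotient 1, remainder 1
4 ÷ 1 → quotient 4, remainder 0

[1; 1, 47, 6, 3, 1, 4]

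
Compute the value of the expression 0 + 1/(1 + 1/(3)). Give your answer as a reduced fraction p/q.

3/4

Start with 3.
1 + 1/(3/1) = 1 + 1/3 = 4/3
0 + 1/(4/3) = 0 + 3/4 = 3/4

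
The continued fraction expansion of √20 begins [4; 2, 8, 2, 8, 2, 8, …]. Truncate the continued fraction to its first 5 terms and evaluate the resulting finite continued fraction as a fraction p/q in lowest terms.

1364/305

Work from the innermost term outward:
Start with 8.
2 + 1/(8/1) = 2 + 1/8 = 17/8
8 + 1/(17/8) = 8 + 8/17 = 144/17
2 + 1/(144/17) = 2 + 17/144 = 305/144
4 + 1/(305/144) = 4 + 144/305 = 1364/305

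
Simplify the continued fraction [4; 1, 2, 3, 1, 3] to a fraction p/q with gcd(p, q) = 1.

Work from the innermost term outward:
Start with 3.
1 + 1/(3/1) = 1 + 1/3 = 4/3
3 + 1/(4/3) = 3 + 3/4 = 15/4
2 + 1/(15/4) = 2 + 4/15 = 34/15
1 + 1/(34/15) = 1 + 15/34 = 49/34
4 + 1/(49/34) = 4 + 34/49 = 230/49

230/49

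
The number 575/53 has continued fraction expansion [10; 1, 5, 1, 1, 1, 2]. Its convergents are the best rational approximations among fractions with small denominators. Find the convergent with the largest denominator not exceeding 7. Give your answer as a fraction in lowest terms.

a_0 = 10: 10/1  (≤ bound)
a_1 = 1: 11/1  (≤ bound)
a_2 = 5: 65/6  (≤ bound)
a_3 = 1: 76/7  (≤ bound)
a_4 = 1: 141/13  (> 7, stop)

76/7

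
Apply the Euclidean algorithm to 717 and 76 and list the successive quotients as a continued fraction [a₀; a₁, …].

[9; 2, 3, 3, 3]

Run the Euclidean algorithm, recording each quotient:
⌊717/76⌋ = 9, remainder 33
⌊76/33⌋ = 2, remainder 10
⌊33/10⌋ = 3, remainder 3
⌊10/3⌋ = 3, remainder 1
⌊3/1⌋ = 3, remainder 0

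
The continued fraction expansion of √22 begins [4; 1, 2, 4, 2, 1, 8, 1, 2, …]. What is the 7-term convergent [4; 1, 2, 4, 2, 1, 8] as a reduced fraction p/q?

1712/365

a_0 = 4: 4/1
a_1 = 1: 5/1
a_2 = 2: 14/3
a_3 = 4: 61/13
a_4 = 2: 136/29
a_5 = 1: 197/42
a_6 = 8: 1712/365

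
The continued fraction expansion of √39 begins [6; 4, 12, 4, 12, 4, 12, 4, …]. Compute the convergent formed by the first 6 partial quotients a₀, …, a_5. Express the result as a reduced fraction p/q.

62425/9996

Collapse the nested fraction from the inside out:
Start with 4.
12 + 1/(4/1) = 12 + 1/4 = 49/4
4 + 1/(49/4) = 4 + 4/49 = 200/49
12 + 1/(200/49) = 12 + 49/200 = 2449/200
4 + 1/(2449/200) = 4 + 200/2449 = 9996/2449
6 + 1/(9996/2449) = 6 + 2449/9996 = 62425/9996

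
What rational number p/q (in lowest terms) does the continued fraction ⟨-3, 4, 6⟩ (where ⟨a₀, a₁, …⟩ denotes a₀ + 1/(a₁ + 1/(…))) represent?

Start with 6.
4 + 1/(6/1) = 4 + 1/6 = 25/6
-3 + 1/(25/6) = -3 + 6/25 = -69/25

-69/25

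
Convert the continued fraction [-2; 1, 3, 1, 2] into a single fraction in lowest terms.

Collapse the nested fraction from the inside out:
Start with 2.
1 + 1/(2/1) = 1 + 1/2 = 3/2
3 + 1/(3/2) = 3 + 2/3 = 11/3
1 + 1/(11/3) = 1 + 3/11 = 14/11
-2 + 1/(14/11) = -2 + 11/14 = -17/14

-17/14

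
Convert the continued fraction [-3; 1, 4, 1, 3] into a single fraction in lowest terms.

-50/23

Start with 3.
1 + 1/(3/1) = 1 + 1/3 = 4/3
4 + 1/(4/3) = 4 + 3/4 = 19/4
1 + 1/(19/4) = 1 + 4/19 = 23/19
-3 + 1/(23/19) = -3 + 19/23 = -50/23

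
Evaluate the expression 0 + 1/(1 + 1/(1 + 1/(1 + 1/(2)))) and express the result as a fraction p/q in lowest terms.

Work from the innermost term outward:
Start with 2.
1 + 1/(2/1) = 1 + 1/2 = 3/2
1 + 1/(3/2) = 1 + 2/3 = 5/3
1 + 1/(5/3) = 1 + 3/5 = 8/5
0 + 1/(8/5) = 0 + 5/8 = 5/8

5/8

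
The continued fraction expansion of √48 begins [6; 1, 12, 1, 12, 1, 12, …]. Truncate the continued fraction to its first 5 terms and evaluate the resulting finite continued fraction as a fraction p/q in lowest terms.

1254/181

Use the convergent recurrence hₖ = aₖ·hₖ₋₁ + hₖ₋₂ (and likewise for the denominators kₖ):
a_0 = 6: 6/1
a_1 = 1: 7/1
a_2 = 12: 90/13
a_3 = 1: 97/14
a_4 = 12: 1254/181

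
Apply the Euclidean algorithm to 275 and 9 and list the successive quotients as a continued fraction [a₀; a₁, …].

[30; 1, 1, 4]

Run the Euclidean algorithm, recording each quotient:
275 = 30·9 + 5, so a_0 = 30
9 = 1·5 + 4, so a_1 = 1
5 = 1·4 + 1, so a_2 = 1
4 = 4·1 + 0, so a_3 = 4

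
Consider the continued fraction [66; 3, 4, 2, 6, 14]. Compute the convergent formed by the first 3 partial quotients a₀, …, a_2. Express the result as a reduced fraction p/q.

862/13

a_0 = 66: 66/1
a_1 = 3: 199/3
a_2 = 4: 862/13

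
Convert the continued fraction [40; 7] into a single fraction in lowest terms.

281/7

Starting at the tail and folding back:
Start with 7.
40 + 1/(7/1) = 40 + 1/7 = 281/7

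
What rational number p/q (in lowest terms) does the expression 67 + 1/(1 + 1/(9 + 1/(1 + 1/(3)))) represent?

Start with 3.
1 + 1/(3/1) = 1 + 1/3 = 4/3
9 + 1/(4/3) = 9 + 3/4 = 39/4
1 + 1/(39/4) = 1 + 4/39 = 43/39
67 + 1/(43/39) = 67 + 39/43 = 2920/43

2920/43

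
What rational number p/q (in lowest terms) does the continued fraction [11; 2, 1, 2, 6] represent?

580/51

Starting at the tail and folding back:
Start with 6.
2 + 1/(6/1) = 2 + 1/6 = 13/6
1 + 1/(13/6) = 1 + 6/13 = 19/13
2 + 1/(19/13) = 2 + 13/19 = 51/19
11 + 1/(51/19) = 11 + 19/51 = 580/51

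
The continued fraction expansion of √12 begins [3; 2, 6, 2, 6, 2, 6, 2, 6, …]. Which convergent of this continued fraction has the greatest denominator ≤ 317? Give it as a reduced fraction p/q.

a_0 = 3: 3/1  (≤ bound)
a_1 = 2: 7/2  (≤ bound)
a_2 = 6: 45/13  (≤ bound)
a_3 = 2: 97/28  (≤ bound)
a_4 = 6: 627/181  (≤ bound)
a_5 = 2: 1351/390  (> 317, stop)

627/181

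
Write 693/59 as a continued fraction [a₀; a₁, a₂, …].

[11; 1, 2, 1, 14]

Apply division with remainder until the remainder is 0:
693 = 11·59 + 44, so a_0 = 11
59 = 1·44 + 15, so a_1 = 1
44 = 2·15 + 14, so a_2 = 2
15 = 1·14 + 1, so a_3 = 1
14 = 14·1 + 0, so a_4 = 14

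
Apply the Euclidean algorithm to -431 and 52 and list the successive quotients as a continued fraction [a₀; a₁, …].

Run the Euclidean algorithm, recording each quotient:
⌊-431/52⌋ = -9, remainder 37
⌊52/37⌋ = 1, remainder 15
⌊37/15⌋ = 2, remainder 7
⌊15/7⌋ = 2, remainder 1
⌊7/1⌋ = 7, remainder 0

[-9; 1, 2, 2, 7]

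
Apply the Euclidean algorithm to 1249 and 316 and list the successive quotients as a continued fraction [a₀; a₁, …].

Run the Euclidean algorithm, recording each quotient:
1249 = 3·316 + 301, so a_0 = 3
316 = 1·301 + 15, so a_1 = 1
301 = 20·15 + 1, so a_2 = 20
15 = 15·1 + 0, so a_3 = 15

[3; 1, 20, 15]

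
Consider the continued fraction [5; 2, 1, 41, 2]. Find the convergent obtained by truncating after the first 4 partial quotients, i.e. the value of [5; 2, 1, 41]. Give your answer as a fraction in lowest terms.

Start with 41.
1 + 1/(41/1) = 1 + 1/41 = 42/41
2 + 1/(42/41) = 2 + 41/42 = 125/42
5 + 1/(125/42) = 5 + 42/125 = 667/125

667/125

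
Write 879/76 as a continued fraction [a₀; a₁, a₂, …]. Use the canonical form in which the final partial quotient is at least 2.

Apply division with remainder until the remainder is 0:
879 = 11·76 + 43, so a_0 = 11
76 = 1·43 + 33, so a_1 = 1
43 = 1·33 + 10, so a_2 = 1
33 = 3·10 + 3, so a_3 = 3
10 = 3·3 + 1, so a_4 = 3
3 = 3·1 + 0, so a_5 = 3

[11; 1, 1, 3, 3, 3]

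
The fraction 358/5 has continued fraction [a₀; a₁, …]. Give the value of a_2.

1

358 = 71·5 + 3, so a_0 = 71
5 = 1·3 + 2, so a_1 = 1
3 = 1·2 + 1, so a_2 = 1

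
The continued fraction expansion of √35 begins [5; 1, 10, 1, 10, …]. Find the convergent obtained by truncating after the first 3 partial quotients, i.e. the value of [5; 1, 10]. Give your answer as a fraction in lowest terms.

65/11

a_0 = 5: 5/1
a_1 = 1: 6/1
a_2 = 10: 65/11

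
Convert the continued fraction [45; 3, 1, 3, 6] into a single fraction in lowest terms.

Use the convergent recurrence hₖ = aₖ·hₖ₋₁ + hₖ₋₂ (and likewise for the denominators kₖ):
a_0 = 45: 45/1
a_1 = 3: 136/3
a_2 = 1: 181/4
a_3 = 3: 679/15
a_4 = 6: 4255/94

4255/94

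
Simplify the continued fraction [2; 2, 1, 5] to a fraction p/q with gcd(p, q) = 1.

40/17

a_0 = 2: 2/1
a_1 = 2: 5/2
a_2 = 1: 7/3
a_3 = 5: 40/17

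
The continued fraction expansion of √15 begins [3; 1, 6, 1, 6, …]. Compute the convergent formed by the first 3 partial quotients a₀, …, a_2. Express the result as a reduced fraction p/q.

27/7

Use the convergent recurrence hₖ = aₖ·hₖ₋₁ + hₖ₋₂ (and likewise for the denominators kₖ):
a_0 = 3: 3/1
a_1 = 1: 4/1
a_2 = 6: 27/7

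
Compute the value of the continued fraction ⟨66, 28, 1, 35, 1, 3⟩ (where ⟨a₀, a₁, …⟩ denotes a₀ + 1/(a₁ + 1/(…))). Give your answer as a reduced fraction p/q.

Compute successive convergents:
a_0 = 66: 66/1
a_1 = 28: 1849/28
a_2 = 1: 1915/29
a_3 = 35: 68874/1043
a_4 = 1: 70789/1072
a_5 = 3: 281241/4259

281241/4259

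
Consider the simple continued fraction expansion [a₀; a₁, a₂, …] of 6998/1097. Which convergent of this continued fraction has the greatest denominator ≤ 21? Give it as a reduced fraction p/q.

a_0 = 6: 6/1  (≤ bound)
a_1 = 2: 13/2  (≤ bound)
a_2 = 1: 19/3  (≤ bound)
a_3 = 1: 32/5  (≤ bound)
a_4 = 1: 51/8  (≤ bound)
a_5 = 3: 185/29  (> 21, stop)

51/8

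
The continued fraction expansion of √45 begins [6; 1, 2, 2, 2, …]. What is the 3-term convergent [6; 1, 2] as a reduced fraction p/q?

20/3

Build up convergents one term at a time:
a_0 = 6: 6/1
a_1 = 1: 7/1
a_2 = 2: 20/3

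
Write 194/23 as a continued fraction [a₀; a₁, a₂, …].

194 = 8·23 + 10, so a_0 = 8
23 = 2·10 + 3, so a_1 = 2
10 = 3·3 + 1, so a_2 = 3
3 = 3·1 + 0, so a_3 = 3

[8; 2, 3, 3]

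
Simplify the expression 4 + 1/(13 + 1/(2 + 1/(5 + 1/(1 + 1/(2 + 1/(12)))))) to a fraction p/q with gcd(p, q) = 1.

25061/6151

a_0 = 4: 4/1
a_1 = 13: 53/13
a_2 = 2: 110/27
a_3 = 5: 603/148
a_4 = 1: 713/175
a_5 = 2: 2029/498
a_6 = 12: 25061/6151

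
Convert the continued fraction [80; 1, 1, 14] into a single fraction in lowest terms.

Starting at the tail and folding back:
Start with 14.
1 + 1/(14/1) = 1 + 1/14 = 15/14
1 + 1/(15/14) = 1 + 14/15 = 29/15
80 + 1/(29/15) = 80 + 15/29 = 2335/29

2335/29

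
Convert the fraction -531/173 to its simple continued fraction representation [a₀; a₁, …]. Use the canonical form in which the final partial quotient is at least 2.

[-4; 1, 13, 2, 2, 2]

Apply division with remainder until the remainder is 0:
-531 ÷ 173 → quotient -4, remainder 161
173 ÷ 161 → quotient 1, remainder 12
161 ÷ 12 → quotient 13, remainder 5
12 ÷ 5 → quotient 2, remainder 2
5 ÷ 2 → quotient 2, remainder 1
2 ÷ 1 → quotient 2, remainder 0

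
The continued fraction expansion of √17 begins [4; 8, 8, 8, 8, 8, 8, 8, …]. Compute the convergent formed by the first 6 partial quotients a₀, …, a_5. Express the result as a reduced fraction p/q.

143649/34840

Build up convergents one term at a time:
a_0 = 4: 4/1
a_1 = 8: 33/8
a_2 = 8: 268/65
a_3 = 8: 2177/528
a_4 = 8: 17684/4289
a_5 = 8: 143649/34840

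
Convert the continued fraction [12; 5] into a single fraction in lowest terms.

61/5

a_0 = 12: 12/1
a_1 = 5: 61/5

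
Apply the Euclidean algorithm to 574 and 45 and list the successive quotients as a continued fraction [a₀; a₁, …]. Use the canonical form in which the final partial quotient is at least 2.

574 = 12·45 + 34, so a_0 = 12
45 = 1·34 + 11, so a_1 = 1
34 = 3·11 + 1, so a_2 = 3
11 = 11·1 + 0, so a_3 = 11

[12; 1, 3, 11]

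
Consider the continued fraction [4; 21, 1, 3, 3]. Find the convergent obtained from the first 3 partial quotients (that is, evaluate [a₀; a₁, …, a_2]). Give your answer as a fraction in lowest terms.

89/22

Use the convergent recurrence hₖ = aₖ·hₖ₋₁ + hₖ₋₂ (and likewise for the denominators kₖ):
a_0 = 4: 4/1
a_1 = 21: 85/21
a_2 = 1: 89/22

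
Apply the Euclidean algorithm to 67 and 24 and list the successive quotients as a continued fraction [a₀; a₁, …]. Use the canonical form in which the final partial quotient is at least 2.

⌊67/24⌋ = 2, remainder 19
⌊24/19⌋ = 1, remainder 5
⌊19/5⌋ = 3, remainder 4
⌊5/4⌋ = 1, remainder 1
⌊4/1⌋ = 4, remainder 0

[2; 1, 3, 1, 4]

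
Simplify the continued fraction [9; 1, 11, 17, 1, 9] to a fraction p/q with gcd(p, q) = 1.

Start with 9.
1 + 1/(9/1) = 1 + 1/9 = 10/9
17 + 1/(10/9) = 17 + 9/10 = 179/10
11 + 1/(179/10) = 11 + 10/179 = 1979/179
1 + 1/(1979/179) = 1 + 179/1979 = 2158/1979
9 + 1/(2158/1979) = 9 + 1979/2158 = 21401/2158

21401/2158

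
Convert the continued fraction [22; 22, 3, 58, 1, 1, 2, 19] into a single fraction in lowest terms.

8442313/382962

Build up convergents one term at a time:
a_0 = 22: 22/1
a_1 = 22: 485/22
a_2 = 3: 1477/67
a_3 = 58: 86151/3908
a_4 = 1: 87628/3975
a_5 = 1: 173779/7883
a_6 = 2: 435186/19741
a_7 = 19: 8442313/382962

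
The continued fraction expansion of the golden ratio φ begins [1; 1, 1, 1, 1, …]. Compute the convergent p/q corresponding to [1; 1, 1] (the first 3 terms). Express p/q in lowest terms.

3/2

Start with 1.
1 + 1/(1/1) = 1 + 1/1 = 2/1
1 + 1/(2/1) = 1 + 1/2 = 3/2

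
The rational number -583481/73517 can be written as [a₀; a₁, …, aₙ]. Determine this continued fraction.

[-8; 15, 1, 3, 1, 5, 53, 3]

⌊-583481/73517⌋ = -8, remainder 4655
⌊73517/4655⌋ = 15, remainder 3692
⌊4655/3692⌋ = 1, remainder 963
⌊3692/963⌋ = 3, remainder 803
⌊963/803⌋ = 1, remainder 160
⌊803/160⌋ = 5, remainder 3
⌊160/3⌋ = 53, remainder 1
⌊3/1⌋ = 3, remainder 0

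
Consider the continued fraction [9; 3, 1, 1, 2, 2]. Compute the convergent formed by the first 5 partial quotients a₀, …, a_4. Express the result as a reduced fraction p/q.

167/18

Start with 2.
1 + 1/(2/1) = 1 + 1/2 = 3/2
1 + 1/(3/2) = 1 + 2/3 = 5/3
3 + 1/(5/3) = 3 + 3/5 = 18/5
9 + 1/(18/5) = 9 + 5/18 = 167/18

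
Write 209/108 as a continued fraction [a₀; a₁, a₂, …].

209 = 1·108 + 101, so a_0 = 1
108 = 1·101 + 7, so a_1 = 1
101 = 14·7 + 3, so a_2 = 14
7 = 2·3 + 1, so a_3 = 2
3 = 3·1 + 0, so a_4 = 3

[1; 1, 14, 2, 3]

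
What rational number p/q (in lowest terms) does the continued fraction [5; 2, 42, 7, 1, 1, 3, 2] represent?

56683/10317

a_0 = 5: 5/1
a_1 = 2: 11/2
a_2 = 42: 467/85
a_3 = 7: 3280/597
a_4 = 1: 3747/682
a_5 = 1: 7027/1279
a_6 = 3: 24828/4519
a_7 = 2: 56683/10317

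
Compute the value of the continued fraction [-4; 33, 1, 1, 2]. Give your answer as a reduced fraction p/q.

-667/168

Build up convergents one term at a time:
a_0 = -4: -4/1
a_1 = 33: -131/33
a_2 = 1: -135/34
a_3 = 1: -266/67
a_4 = 2: -667/168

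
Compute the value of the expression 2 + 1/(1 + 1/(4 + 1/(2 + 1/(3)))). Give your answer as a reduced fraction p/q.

107/38

Start with 3.
2 + 1/(3/1) = 2 + 1/3 = 7/3
4 + 1/(7/3) = 4 + 3/7 = 31/7
1 + 1/(31/7) = 1 + 7/31 = 38/31
2 + 1/(38/31) = 2 + 31/38 = 107/38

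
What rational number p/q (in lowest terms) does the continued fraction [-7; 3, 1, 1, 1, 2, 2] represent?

Start with 2.
2 + 1/(2/1) = 2 + 1/2 = 5/2
1 + 1/(5/2) = 1 + 2/5 = 7/5
1 + 1/(7/5) = 1 + 5/7 = 12/7
1 + 1/(12/7) = 1 + 7/12 = 19/12
3 + 1/(19/12) = 3 + 12/19 = 69/19
-7 + 1/(69/19) = -7 + 19/69 = -464/69

-464/69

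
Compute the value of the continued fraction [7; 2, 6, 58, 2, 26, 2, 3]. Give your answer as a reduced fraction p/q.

2144602/287417

Start with 3.
2 + 1/(3/1) = 2 + 1/3 = 7/3
26 + 1/(7/3) = 26 + 3/7 = 185/7
2 + 1/(185/7) = 2 + 7/185 = 377/185
58 + 1/(377/185) = 58 + 185/377 = 22051/377
6 + 1/(22051/377) = 6 + 377/22051 = 132683/22051
2 + 1/(132683/22051) = 2 + 22051/132683 = 287417/132683
7 + 1/(287417/132683) = 7 + 132683/287417 = 2144602/287417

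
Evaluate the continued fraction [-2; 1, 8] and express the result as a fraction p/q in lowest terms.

Work from the innermost term outward:
Start with 8.
1 + 1/(8/1) = 1 + 1/8 = 9/8
-2 + 1/(9/8) = -2 + 8/9 = -10/9

-10/9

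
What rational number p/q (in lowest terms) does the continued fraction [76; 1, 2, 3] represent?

767/10

Starting at the tail and folding back:
Start with 3.
2 + 1/(3/1) = 2 + 1/3 = 7/3
1 + 1/(7/3) = 1 + 3/7 = 10/7
76 + 1/(10/7) = 76 + 7/10 = 767/10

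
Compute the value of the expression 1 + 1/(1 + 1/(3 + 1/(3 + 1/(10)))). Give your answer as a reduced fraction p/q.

Starting at the tail and folding back:
Start with 10.
3 + 1/(10/1) = 3 + 1/10 = 31/10
3 + 1/(31/10) = 3 + 10/31 = 103/31
1 + 1/(103/31) = 1 + 31/103 = 134/103
1 + 1/(134/103) = 1 + 103/134 = 237/134

237/134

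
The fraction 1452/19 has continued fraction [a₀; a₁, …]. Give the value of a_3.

Repeatedly divide and take the remainder:
1452 = 76·19 + 8, so a_0 = 76
19 = 2·8 + 3, so a_1 = 2
8 = 2·3 + 2, so a_2 = 2
3 = 1·2 + 1, so a_3 = 1

1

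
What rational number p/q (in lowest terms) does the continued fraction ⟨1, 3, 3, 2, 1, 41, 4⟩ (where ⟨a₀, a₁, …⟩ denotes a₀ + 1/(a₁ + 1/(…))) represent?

Start with 4.
41 + 1/(4/1) = 41 + 1/4 = 165/4
1 + 1/(165/4) = 1 + 4/165 = 169/165
2 + 1/(169/165) = 2 + 165/169 = 503/169
3 + 1/(503/169) = 3 + 169/503 = 1678/503
3 + 1/(1678/503) = 3 + 503/1678 = 5537/1678
1 + 1/(5537/1678) = 1 + 1678/5537 = 7215/5537

7215/5537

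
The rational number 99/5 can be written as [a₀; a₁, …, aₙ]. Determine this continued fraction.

[19; 1, 4]

Repeatedly divide and take the remainder:
⌊99/5⌋ = 19, remainder 4
⌊5/4⌋ = 1, remainder 1
⌊4/1⌋ = 4, remainder 0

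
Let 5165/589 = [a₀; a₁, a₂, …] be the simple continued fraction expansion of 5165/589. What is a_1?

⌊5165/589⌋ = 8, remainder 453
⌊589/453⌋ = 1, remainder 136

1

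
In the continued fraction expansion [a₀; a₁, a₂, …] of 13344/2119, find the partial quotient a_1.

13344 = 6·2119 + 630, so a_0 = 6
2119 = 3·630 + 229, so a_1 = 3

3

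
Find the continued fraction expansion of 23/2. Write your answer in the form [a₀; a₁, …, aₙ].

[11; 2]

Apply division with remainder until the remainder is 0:
23 = 11·2 + 1, so a_0 = 11
2 = 2·1 + 0, so a_1 = 2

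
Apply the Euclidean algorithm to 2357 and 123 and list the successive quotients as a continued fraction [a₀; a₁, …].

[19; 6, 6, 1, 2]

⌊2357/123⌋ = 19, remainder 20
⌊123/20⌋ = 6, remainder 3
⌊20/3⌋ = 6, remainder 2
⌊3/2⌋ = 1, remainder 1
⌊2/1⌋ = 2, remainder 0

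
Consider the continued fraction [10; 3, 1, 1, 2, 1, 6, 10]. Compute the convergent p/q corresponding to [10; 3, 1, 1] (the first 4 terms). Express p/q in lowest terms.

Build up convergents one term at a time:
a_0 = 10: 10/1
a_1 = 3: 31/3
a_2 = 1: 41/4
a_3 = 1: 72/7

72/7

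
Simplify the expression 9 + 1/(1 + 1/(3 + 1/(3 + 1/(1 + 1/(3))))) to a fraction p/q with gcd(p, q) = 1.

Starting at the tail and folding back:
Start with 3.
1 + 1/(3/1) = 1 + 1/3 = 4/3
3 + 1/(4/3) = 3 + 3/4 = 15/4
3 + 1/(15/4) = 3 + 4/15 = 49/15
1 + 1/(49/15) = 1 + 15/49 = 64/49
9 + 1/(64/49) = 9 + 49/64 = 625/64

625/64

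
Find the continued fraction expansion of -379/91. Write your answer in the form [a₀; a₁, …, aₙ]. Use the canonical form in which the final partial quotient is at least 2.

[-5; 1, 5, 15]

Repeatedly divide and take the remainder:
-379 = -5·91 + 76, so a_0 = -5
91 = 1·76 + 15, so a_1 = 1
76 = 5·15 + 1, so a_2 = 5
15 = 15·1 + 0, so a_3 = 15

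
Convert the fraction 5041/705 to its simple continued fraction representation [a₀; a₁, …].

Run the Euclidean algorithm, recording each quotient:
5041 ÷ 705 → quotient 7, remainder 106
705 ÷ 106 → quotient 6, remainder 69
106 ÷ 69 → quotient 1, remainder 37
69 ÷ 37 → quotient 1, remainder 32
37 ÷ 32 → quotient 1, remainder 5
32 ÷ 5 → quotient 6, remainder 2
5 ÷ 2 → quotient 2, remainder 1
2 ÷ 1 → quotient 2, remainder 0

[7; 6, 1, 1, 1, 6, 2, 2]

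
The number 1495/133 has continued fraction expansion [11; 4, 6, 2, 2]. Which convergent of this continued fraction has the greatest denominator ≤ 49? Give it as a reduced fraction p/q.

281/25

List convergents until the denominator exceeds the bound:
a_0 = 11: 11/1  (≤ bound)
a_1 = 4: 45/4  (≤ bound)
a_2 = 6: 281/25  (≤ bound)
a_3 = 2: 607/54  (> 49, stop)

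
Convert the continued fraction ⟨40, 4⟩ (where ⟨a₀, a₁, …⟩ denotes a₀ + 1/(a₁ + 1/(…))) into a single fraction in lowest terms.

a_0 = 40: 40/1
a_1 = 4: 161/4

161/4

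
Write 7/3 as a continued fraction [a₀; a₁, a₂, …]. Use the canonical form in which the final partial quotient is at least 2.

[2; 3]

7 ÷ 3 → quotient 2, remainder 1
3 ÷ 1 → quotient 3, remainder 0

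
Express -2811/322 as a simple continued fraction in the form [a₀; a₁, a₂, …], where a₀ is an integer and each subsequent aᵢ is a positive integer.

[-9; 3, 1, 2, 2, 1, 8]

Run the Euclidean algorithm, recording each quotient:
-2811 = -9·322 + 87, so a_0 = -9
322 = 3·87 + 61, so a_1 = 3
87 = 1·61 + 26, so a_2 = 1
61 = 2·26 + 9, so a_3 = 2
26 = 2·9 + 8, so a_4 = 2
9 = 1·8 + 1, so a_5 = 1
8 = 8·1 + 0, so a_6 = 8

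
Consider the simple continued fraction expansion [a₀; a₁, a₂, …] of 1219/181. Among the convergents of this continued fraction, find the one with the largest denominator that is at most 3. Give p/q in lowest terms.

20/3

List convergents until the denominator exceeds the bound:
a_0 = 6: 6/1  (≤ bound)
a_1 = 1: 7/1  (≤ bound)
a_2 = 2: 20/3  (≤ bound)
a_3 = 1: 27/4  (> 3, stop)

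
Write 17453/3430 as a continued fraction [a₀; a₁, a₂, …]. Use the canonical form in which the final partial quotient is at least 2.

⌊17453/3430⌋ = 5, remainder 303
⌊3430/303⌋ = 11, remainder 97
⌊303/97⌋ = 3, remainder 12
⌊97/12⌋ = 8, remainder 1
⌊12/1⌋ = 12, remainder 0

[5; 11, 3, 8, 12]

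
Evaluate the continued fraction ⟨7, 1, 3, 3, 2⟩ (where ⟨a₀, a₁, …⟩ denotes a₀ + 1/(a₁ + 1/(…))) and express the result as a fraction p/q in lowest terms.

233/30

Start with 2.
3 + 1/(2/1) = 3 + 1/2 = 7/2
3 + 1/(7/2) = 3 + 2/7 = 23/7
1 + 1/(23/7) = 1 + 7/23 = 30/23
7 + 1/(30/23) = 7 + 23/30 = 233/30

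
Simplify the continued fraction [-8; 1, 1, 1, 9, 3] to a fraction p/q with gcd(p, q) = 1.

-661/90

Start with 3.
9 + 1/(3/1) = 9 + 1/3 = 28/3
1 + 1/(28/3) = 1 + 3/28 = 31/28
1 + 1/(31/28) = 1 + 28/31 = 59/31
1 + 1/(59/31) = 1 + 31/59 = 90/59
-8 + 1/(90/59) = -8 + 59/90 = -661/90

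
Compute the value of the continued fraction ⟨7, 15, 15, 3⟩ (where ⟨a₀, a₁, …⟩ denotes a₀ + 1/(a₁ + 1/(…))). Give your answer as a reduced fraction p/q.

Start with 3.
15 + 1/(3/1) = 15 + 1/3 = 46/3
15 + 1/(46/3) = 15 + 3/46 = 693/46
7 + 1/(693/46) = 7 + 46/693 = 4897/693

4897/693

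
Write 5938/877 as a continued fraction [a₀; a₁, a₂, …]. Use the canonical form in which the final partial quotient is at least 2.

[6; 1, 3, 2, 1, 3, 18]

⌊5938/877⌋ = 6, remainder 676
⌊877/676⌋ = 1, remainder 201
⌊676/201⌋ = 3, remainder 73
⌊201/73⌋ = 2, remainder 55
⌊73/55⌋ = 1, remainder 18
⌊55/18⌋ = 3, remainder 1
⌊18/1⌋ = 18, remainder 0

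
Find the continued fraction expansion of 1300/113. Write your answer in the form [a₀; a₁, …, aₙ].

[11; 1, 1, 56]

Repeatedly divide and take the remainder:
⌊1300/113⌋ = 11, remainder 57
⌊113/57⌋ = 1, remainder 56
⌊57/56⌋ = 1, remainder 1
⌊56/1⌋ = 56, remainder 0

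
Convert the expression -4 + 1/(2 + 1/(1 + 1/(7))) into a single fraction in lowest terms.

Start with 7.
1 + 1/(7/1) = 1 + 1/7 = 8/7
2 + 1/(8/7) = 2 + 7/8 = 23/8
-4 + 1/(23/8) = -4 + 8/23 = -84/23

-84/23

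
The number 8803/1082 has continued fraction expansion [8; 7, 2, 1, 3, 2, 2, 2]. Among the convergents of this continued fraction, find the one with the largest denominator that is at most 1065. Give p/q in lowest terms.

a_0 = 8: 8/1  (≤ bound)
a_1 = 7: 57/7  (≤ bound)
a_2 = 2: 122/15  (≤ bound)
a_3 = 1: 179/22  (≤ bound)
a_4 = 3: 659/81  (≤ bound)
a_5 = 2: 1497/184  (≤ bound)
a_6 = 2: 3653/449  (≤ bound)
a_7 = 2: 8803/1082  (> 1065, stop)

3653/449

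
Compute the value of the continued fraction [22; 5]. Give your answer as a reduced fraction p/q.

Start with 5.
22 + 1/(5/1) = 22 + 1/5 = 111/5

111/5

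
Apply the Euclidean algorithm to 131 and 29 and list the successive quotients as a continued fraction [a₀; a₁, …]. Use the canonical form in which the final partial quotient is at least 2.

⌊131/29⌋ = 4, remainder 15
⌊29/15⌋ = 1, remainder 14
⌊15/14⌋ = 1, remainder 1
⌊14/1⌋ = 14, remainder 0

[4; 1, 1, 14]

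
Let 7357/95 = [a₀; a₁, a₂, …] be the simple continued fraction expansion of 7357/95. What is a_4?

4

7357 = 77·95 + 42, so a_0 = 77
95 = 2·42 + 11, so a_1 = 2
42 = 3·11 + 9, so a_2 = 3
11 = 1·9 + 2, so a_3 = 1
9 = 4·2 + 1, so a_4 = 4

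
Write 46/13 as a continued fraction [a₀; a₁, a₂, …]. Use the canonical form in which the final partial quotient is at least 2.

[3; 1, 1, 6]

Run the Euclidean algorithm, recording each quotient:
46 = 3·13 + 7, so a_0 = 3
13 = 1·7 + 6, so a_1 = 1
7 = 1·6 + 1, so a_2 = 1
6 = 6·1 + 0, so a_3 = 6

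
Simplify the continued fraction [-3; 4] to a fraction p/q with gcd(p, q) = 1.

-11/4

Start with 4.
-3 + 1/(4/1) = -3 + 1/4 = -11/4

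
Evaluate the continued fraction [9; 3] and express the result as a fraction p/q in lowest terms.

28/3

Start with 3.
9 + 1/(3/1) = 9 + 1/3 = 28/3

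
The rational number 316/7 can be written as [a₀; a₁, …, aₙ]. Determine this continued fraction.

316 = 45·7 + 1, so a_0 = 45
7 = 7·1 + 0, so a_1 = 7

[45; 7]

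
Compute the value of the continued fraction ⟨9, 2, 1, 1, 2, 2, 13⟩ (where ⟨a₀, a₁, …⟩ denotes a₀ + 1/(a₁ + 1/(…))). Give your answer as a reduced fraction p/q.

Use the convergent recurrence hₖ = aₖ·hₖ₋₁ + hₖ₋₂ (and likewise for the denominators kₖ):
a_0 = 9: 9/1
a_1 = 2: 19/2
a_2 = 1: 28/3
a_3 = 1: 47/5
a_4 = 2: 122/13
a_5 = 2: 291/31
a_6 = 13: 3905/416

3905/416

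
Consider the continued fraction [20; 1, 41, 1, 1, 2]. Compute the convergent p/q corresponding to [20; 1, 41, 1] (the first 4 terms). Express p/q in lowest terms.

Start with 1.
41 + 1/(1/1) = 41 + 1/1 = 42/1
1 + 1/(42/1) = 1 + 1/42 = 43/42
20 + 1/(43/42) = 20 + 42/43 = 902/43

902/43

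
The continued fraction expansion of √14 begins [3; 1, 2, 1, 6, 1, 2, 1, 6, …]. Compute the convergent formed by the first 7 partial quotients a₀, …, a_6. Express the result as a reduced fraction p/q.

Start with 2.
1 + 1/(2/1) = 1 + 1/2 = 3/2
6 + 1/(3/2) = 6 + 2/3 = 20/3
1 + 1/(20/3) = 1 + 3/20 = 23/20
2 + 1/(23/20) = 2 + 20/23 = 66/23
1 + 1/(66/23) = 1 + 23/66 = 89/66
3 + 1/(89/66) = 3 + 66/89 = 333/89

333/89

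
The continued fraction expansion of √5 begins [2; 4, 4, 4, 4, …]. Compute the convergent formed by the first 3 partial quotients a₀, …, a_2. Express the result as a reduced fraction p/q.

Starting at the tail and folding back:
Start with 4.
4 + 1/(4/1) = 4 + 1/4 = 17/4
2 + 1/(17/4) = 2 + 4/17 = 38/17

38/17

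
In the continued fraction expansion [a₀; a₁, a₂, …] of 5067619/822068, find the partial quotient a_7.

7

⌊5067619/822068⌋ = 6, remainder 135211
⌊822068/135211⌋ = 6, remainder 10802
⌊135211/10802⌋ = 12, remainder 5587
⌊10802/5587⌋ = 1, remainder 5215
⌊5587/5215⌋ = 1, remainder 372
⌊5215/372⌋ = 14, remainder 7
⌊372/7⌋ = 53, remainder 1
⌊7/1⌋ = 7, remainder 0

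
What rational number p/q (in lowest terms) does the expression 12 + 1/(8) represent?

97/8

a_0 = 12: 12/1
a_1 = 8: 97/8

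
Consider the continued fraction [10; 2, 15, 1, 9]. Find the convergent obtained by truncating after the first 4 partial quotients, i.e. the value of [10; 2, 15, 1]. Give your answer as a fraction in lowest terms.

Collapse the nested fraction from the inside out:
Start with 1.
15 + 1/(1/1) = 15 + 1/1 = 16/1
2 + 1/(16/1) = 2 + 1/16 = 33/16
10 + 1/(33/16) = 10 + 16/33 = 346/33

346/33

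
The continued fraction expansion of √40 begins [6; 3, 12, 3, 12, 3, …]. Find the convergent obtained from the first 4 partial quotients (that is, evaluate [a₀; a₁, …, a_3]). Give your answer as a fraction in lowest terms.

721/114

Use the convergent recurrence hₖ = aₖ·hₖ₋₁ + hₖ₋₂ (and likewise for the denominators kₖ):
a_0 = 6: 6/1
a_1 = 3: 19/3
a_2 = 12: 234/37
a_3 = 3: 721/114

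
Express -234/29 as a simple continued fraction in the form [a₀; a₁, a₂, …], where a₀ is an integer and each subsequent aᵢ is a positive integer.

⌊-234/29⌋ = -9, remainder 27
⌊29/27⌋ = 1, remainder 2
⌊27/2⌋ = 13, remainder 1
⌊2/1⌋ = 2, remainder 0

[-9; 1, 13, 2]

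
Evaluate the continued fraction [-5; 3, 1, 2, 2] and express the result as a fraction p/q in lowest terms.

Start with 2.
2 + 1/(2/1) = 2 + 1/2 = 5/2
1 + 1/(5/2) = 1 + 2/5 = 7/5
3 + 1/(7/5) = 3 + 5/7 = 26/7
-5 + 1/(26/7) = -5 + 7/26 = -123/26

-123/26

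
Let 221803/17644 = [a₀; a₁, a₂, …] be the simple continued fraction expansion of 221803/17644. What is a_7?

Repeatedly divide and take the remainder:
221803 ÷ 17644 → quotient 12, remainder 10075
17644 ÷ 10075 → quotient 1, remainder 7569
10075 ÷ 7569 → quotient 1, remainder 2506
7569 ÷ 2506 → quotient 3, remainder 51
2506 ÷ 51 → quotient 49, remainder 7
51 ÷ 7 → quotient 7, remainder 2
7 ÷ 2 → quotient 3, remainder 1
2 ÷ 1 → quotient 2, remainder 0

2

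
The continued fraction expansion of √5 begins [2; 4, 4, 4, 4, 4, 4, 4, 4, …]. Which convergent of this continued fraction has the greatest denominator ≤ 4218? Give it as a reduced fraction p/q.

2889/1292

a_0 = 2: 2/1  (≤ bound)
a_1 = 4: 9/4  (≤ bound)
a_2 = 4: 38/17  (≤ bound)
a_3 = 4: 161/72  (≤ bound)
a_4 = 4: 682/305  (≤ bound)
a_5 = 4: 2889/1292  (≤ bound)
a_6 = 4: 12238/5473  (> 4218, stop)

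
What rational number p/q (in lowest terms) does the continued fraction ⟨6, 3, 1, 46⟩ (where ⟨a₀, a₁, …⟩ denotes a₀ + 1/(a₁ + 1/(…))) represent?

1169/187

Work from the innermost term outward:
Start with 46.
1 + 1/(46/1) = 1 + 1/46 = 47/46
3 + 1/(47/46) = 3 + 46/47 = 187/47
6 + 1/(187/47) = 6 + 47/187 = 1169/187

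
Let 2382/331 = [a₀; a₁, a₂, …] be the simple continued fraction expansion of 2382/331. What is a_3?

1

Run the Euclidean algorithm, recording each quotient:
⌊2382/331⌋ = 7, remainder 65
⌊331/65⌋ = 5, remainder 6
⌊65/6⌋ = 10, remainder 5
⌊6/5⌋ = 1, remainder 1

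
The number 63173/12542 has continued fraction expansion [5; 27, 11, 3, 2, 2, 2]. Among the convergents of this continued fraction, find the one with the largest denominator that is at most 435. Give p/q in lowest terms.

1501/298

List convergents until the denominator exceeds the bound:
a_0 = 5: 5/1  (≤ bound)
a_1 = 27: 136/27  (≤ bound)
a_2 = 11: 1501/298  (≤ bound)
a_3 = 3: 4639/921  (> 435, stop)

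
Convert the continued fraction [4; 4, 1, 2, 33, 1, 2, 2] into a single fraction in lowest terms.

a_0 = 4: 4/1
a_1 = 4: 17/4
a_2 = 1: 21/5
a_3 = 2: 59/14
a_4 = 33: 1968/467
a_5 = 1: 2027/481
a_6 = 2: 6022/1429
a_7 = 2: 14071/3339

14071/3339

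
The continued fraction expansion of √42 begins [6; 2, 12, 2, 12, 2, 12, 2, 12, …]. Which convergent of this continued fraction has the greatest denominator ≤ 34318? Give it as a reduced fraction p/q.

109194/16849

a_0 = 6: 6/1  (≤ bound)
a_1 = 2: 13/2  (≤ bound)
a_2 = 12: 162/25  (≤ bound)
a_3 = 2: 337/52  (≤ bound)
a_4 = 12: 4206/649  (≤ bound)
a_5 = 2: 8749/1350  (≤ bound)
a_6 = 12: 109194/16849  (≤ bound)
a_7 = 2: 227137/35048  (> 34318, stop)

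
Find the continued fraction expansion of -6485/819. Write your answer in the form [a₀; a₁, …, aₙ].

-6485 ÷ 819 → quotient -8, remainder 67
819 ÷ 67 → quotient 12, remainder 15
67 ÷ 15 → quotient 4, remainder 7
15 ÷ 7 → quotient 2, remainder 1
7 ÷ 1 → quotient 7, remainder 0

[-8; 12, 4, 2, 7]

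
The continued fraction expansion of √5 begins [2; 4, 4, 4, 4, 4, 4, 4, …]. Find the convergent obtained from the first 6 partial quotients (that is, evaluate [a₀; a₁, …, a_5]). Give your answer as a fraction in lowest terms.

2889/1292

a_0 = 2: 2/1
a_1 = 4: 9/4
a_2 = 4: 38/17
a_3 = 4: 161/72
a_4 = 4: 682/305
a_5 = 4: 2889/1292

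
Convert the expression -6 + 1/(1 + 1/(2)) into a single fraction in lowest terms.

Start with 2.
1 + 1/(2/1) = 1 + 1/2 = 3/2
-6 + 1/(3/2) = -6 + 2/3 = -16/3

-16/3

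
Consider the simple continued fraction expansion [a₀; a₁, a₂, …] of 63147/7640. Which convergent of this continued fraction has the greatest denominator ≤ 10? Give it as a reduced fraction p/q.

a_0 = 8: 8/1  (≤ bound)
a_1 = 3: 25/3  (≤ bound)
a_2 = 1: 33/4  (≤ bound)
a_3 = 3: 124/15  (> 10, stop)

33/4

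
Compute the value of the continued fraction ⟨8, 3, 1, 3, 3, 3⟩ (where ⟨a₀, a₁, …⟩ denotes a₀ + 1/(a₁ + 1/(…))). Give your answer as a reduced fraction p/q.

1339/162

a_0 = 8: 8/1
a_1 = 3: 25/3
a_2 = 1: 33/4
a_3 = 3: 124/15
a_4 = 3: 405/49
a_5 = 3: 1339/162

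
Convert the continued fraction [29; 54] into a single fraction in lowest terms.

Starting at the tail and folding back:
Start with 54.
29 + 1/(54/1) = 29 + 1/54 = 1567/54

1567/54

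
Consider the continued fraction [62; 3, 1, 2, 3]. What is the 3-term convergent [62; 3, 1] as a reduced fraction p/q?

249/4

a_0 = 62: 62/1
a_1 = 3: 187/3
a_2 = 1: 249/4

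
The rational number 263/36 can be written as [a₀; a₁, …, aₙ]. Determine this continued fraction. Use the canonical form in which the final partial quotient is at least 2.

[7; 3, 3, 1, 2]

Repeatedly divide and take the remainder:
263 ÷ 36 → quotient 7, remainder 11
36 ÷ 11 → quotient 3, remainder 3
11 ÷ 3 → quotient 3, remainder 2
3 ÷ 2 → quotient 1, remainder 1
2 ÷ 1 → quotient 2, remainder 0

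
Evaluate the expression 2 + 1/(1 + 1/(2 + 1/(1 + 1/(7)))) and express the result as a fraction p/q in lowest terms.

Use the convergent recurrence hₖ = aₖ·hₖ₋₁ + hₖ₋₂ (and likewise for the denominators kₖ):
a_0 = 2: 2/1
a_1 = 1: 3/1
a_2 = 2: 8/3
a_3 = 1: 11/4
a_4 = 7: 85/31

85/31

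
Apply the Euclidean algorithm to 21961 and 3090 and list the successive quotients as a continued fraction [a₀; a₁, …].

[7; 9, 2, 1, 54, 2]

21961 = 7·3090 + 331, so a_0 = 7
3090 = 9·331 + 111, so a_1 = 9
331 = 2·111 + 109, so a_2 = 2
111 = 1·109 + 2, so a_3 = 1
109 = 54·2 + 1, so a_4 = 54
2 = 2·1 + 0, so a_5 = 2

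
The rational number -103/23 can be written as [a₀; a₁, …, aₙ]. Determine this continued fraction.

Apply division with remainder until the remainder is 0:
-103 ÷ 23 → quotient -5, remainder 12
23 ÷ 12 → quotient 1, remainder 11
12 ÷ 11 → quotient 1, remainder 1
11 ÷ 1 → quotient 11, remainder 0

[-5; 1, 1, 11]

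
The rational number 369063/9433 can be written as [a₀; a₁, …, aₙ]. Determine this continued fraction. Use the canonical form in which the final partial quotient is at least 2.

⌊369063/9433⌋ = 39, remainder 1176
⌊9433/1176⌋ = 8, remainder 25
⌊1176/25⌋ = 47, remainder 1
⌊25/1⌋ = 25, remainder 0

[39; 8, 47, 25]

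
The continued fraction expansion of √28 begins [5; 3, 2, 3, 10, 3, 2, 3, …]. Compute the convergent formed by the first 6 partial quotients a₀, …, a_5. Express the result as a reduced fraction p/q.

4048/765

Use the convergent recurrence hₖ = aₖ·hₖ₋₁ + hₖ₋₂ (and likewise for the denominators kₖ):
a_0 = 5: 5/1
a_1 = 3: 16/3
a_2 = 2: 37/7
a_3 = 3: 127/24
a_4 = 10: 1307/247
a_5 = 3: 4048/765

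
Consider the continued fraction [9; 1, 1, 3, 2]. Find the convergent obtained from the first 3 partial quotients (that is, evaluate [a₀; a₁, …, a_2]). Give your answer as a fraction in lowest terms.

19/2

Collapse the nested fraction from the inside out:
Start with 1.
1 + 1/(1/1) = 1 + 1/1 = 2/1
9 + 1/(2/1) = 9 + 1/2 = 19/2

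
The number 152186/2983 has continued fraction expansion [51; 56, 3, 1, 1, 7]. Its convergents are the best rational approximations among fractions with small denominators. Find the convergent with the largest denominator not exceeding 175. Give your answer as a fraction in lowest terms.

a_0 = 51: 51/1  (≤ bound)
a_1 = 56: 2857/56  (≤ bound)
a_2 = 3: 8622/169  (≤ bound)
a_3 = 1: 11479/225  (> 175, stop)

8622/169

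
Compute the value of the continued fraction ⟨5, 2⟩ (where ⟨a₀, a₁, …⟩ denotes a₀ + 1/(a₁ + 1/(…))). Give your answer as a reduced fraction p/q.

a_0 = 5: 5/1
a_1 = 2: 11/2

11/2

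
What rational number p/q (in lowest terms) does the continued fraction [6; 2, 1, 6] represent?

127/20

a_0 = 6: 6/1
a_1 = 2: 13/2
a_2 = 1: 19/3
a_3 = 6: 127/20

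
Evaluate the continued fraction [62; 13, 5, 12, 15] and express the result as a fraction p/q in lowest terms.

Compute successive convergents:
a_0 = 62: 62/1
a_1 = 13: 807/13
a_2 = 5: 4097/66
a_3 = 12: 49971/805
a_4 = 15: 753662/12141

753662/12141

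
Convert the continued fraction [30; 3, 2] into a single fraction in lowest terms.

Start with 2.
3 + 1/(2/1) = 3 + 1/2 = 7/2
30 + 1/(7/2) = 30 + 2/7 = 212/7

212/7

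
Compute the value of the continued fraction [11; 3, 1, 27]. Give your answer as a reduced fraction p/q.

1249/111

Collapse the nested fraction from the inside out:
Start with 27.
1 + 1/(27/1) = 1 + 1/27 = 28/27
3 + 1/(28/27) = 3 + 27/28 = 111/28
11 + 1/(111/28) = 11 + 28/111 = 1249/111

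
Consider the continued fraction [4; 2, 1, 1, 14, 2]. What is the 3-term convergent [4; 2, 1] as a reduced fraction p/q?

Start with 1.
2 + 1/(1/1) = 2 + 1/1 = 3/1
4 + 1/(3/1) = 4 + 1/3 = 13/3

13/3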